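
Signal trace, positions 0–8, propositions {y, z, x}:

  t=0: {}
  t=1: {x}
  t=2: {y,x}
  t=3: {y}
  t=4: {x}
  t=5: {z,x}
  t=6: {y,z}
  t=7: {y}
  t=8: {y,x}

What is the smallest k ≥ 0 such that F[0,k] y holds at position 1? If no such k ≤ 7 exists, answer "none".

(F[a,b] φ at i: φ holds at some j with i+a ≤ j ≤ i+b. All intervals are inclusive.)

Scan j = 1,2,… for y:
  j=1: fails
  j=2: holds
First hit at j=2, so smallest k = 2-1 = 1.

1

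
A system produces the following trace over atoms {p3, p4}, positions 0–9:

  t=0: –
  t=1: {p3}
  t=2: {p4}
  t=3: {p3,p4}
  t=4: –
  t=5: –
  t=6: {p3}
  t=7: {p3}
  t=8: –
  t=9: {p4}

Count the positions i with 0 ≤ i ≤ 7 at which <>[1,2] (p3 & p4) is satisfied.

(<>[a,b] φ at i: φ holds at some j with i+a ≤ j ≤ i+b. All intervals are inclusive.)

Evaluate at each i in [0,7]:
  i=0: ✗ (none in [1,2])
  i=1: ✓ (witness j=3)
  i=2: ✓ (witness j=3)
  i=3: ✗ (none in [4,5])
  i=4: ✗ (none in [5,6])
  i=5: ✗ (none in [6,7])
  i=6: ✗ (none in [7,8])
  i=7: ✗ (none in [8,9])
Positions where it holds: {1, 2} → 2.

2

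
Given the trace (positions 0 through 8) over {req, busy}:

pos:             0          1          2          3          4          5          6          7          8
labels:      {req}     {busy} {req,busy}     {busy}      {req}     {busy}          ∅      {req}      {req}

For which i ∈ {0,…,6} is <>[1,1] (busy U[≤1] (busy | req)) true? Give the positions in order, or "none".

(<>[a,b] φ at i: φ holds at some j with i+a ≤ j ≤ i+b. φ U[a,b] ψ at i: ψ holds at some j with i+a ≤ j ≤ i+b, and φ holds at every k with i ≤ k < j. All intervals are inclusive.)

0, 1, 2, 3, 4, 6

Evaluate at each i in [0,6]:
  i=0: ✓ (witness j=1)
  i=1: ✓ (witness j=2)
  i=2: ✓ (witness j=3)
  i=3: ✓ (witness j=4)
  i=4: ✓ (witness j=5)
  i=5: ✗ (none in [6,6])
  i=6: ✓ (witness j=7)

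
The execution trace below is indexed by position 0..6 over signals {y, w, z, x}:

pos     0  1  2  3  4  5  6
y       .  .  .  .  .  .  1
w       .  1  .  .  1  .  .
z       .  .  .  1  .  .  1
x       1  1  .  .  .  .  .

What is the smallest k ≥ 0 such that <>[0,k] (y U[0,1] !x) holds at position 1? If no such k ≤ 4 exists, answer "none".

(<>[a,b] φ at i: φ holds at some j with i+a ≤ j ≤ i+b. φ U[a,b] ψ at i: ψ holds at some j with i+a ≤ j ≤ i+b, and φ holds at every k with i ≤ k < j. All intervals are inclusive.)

1

Scan j = 1,2,… for (y U[0,1] !x):
  j=1: fails
  j=2: holds
First hit at j=2, so smallest k = 2-1 = 1.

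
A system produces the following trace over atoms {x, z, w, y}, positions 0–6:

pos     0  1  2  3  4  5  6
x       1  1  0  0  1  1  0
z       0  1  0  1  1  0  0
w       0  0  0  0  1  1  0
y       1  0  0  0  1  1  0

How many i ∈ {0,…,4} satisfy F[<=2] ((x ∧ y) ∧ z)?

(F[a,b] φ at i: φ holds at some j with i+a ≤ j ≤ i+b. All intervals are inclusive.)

3

Evaluate at each i in [0,4]:
  i=0: ✗ (none in [0,2])
  i=1: ✗ (none in [1,3])
  i=2: ✓ (witness j=4)
  i=3: ✓ (witness j=4)
  i=4: ✓ (witness j=4)
Positions where it holds: {2, 3, 4} → 3.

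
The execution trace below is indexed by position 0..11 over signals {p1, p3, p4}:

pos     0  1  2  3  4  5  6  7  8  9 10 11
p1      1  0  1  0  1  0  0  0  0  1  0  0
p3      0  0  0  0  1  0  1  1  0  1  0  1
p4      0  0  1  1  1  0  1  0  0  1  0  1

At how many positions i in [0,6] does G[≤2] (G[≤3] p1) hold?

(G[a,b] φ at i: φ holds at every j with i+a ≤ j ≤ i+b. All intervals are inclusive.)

Evaluate at each i in [0,6]:
  i=0: ✗ (fails at j=0)
  i=1: ✗ (fails at j=1)
  i=2: ✗ (fails at j=2)
  i=3: ✗ (fails at j=3)
  i=4: ✗ (fails at j=4)
  i=5: ✗ (fails at j=5)
  i=6: ✗ (fails at j=6)
Positions where it holds: {} → 0.

0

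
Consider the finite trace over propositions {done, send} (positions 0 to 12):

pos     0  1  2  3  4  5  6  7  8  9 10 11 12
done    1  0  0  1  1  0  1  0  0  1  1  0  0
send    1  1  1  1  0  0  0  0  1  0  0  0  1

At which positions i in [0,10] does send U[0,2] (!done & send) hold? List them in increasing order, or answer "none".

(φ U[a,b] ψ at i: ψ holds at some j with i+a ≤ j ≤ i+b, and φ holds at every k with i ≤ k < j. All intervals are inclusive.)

Evaluate at each i in [0,10]:
  i=0: ✓ (rhs at j=1; lhs holds on [0,0])
  i=1: ✓ (rhs at j=1)
  i=2: ✓ (rhs at j=2)
  i=3: ✗ (no rhs in [3,5])
  i=4: ✗ (no rhs in [4,6])
  i=5: ✗ (no rhs in [5,7])
  i=6: ✗ (lhs fails at k=6 before rhs at j=8)
  i=7: ✗ (lhs fails at k=7 before rhs at j=8)
  i=8: ✓ (rhs at j=8)
  i=9: ✗ (no rhs in [9,11])
  i=10: ✗ (lhs fails at k=10 before rhs at j=12)

0, 1, 2, 8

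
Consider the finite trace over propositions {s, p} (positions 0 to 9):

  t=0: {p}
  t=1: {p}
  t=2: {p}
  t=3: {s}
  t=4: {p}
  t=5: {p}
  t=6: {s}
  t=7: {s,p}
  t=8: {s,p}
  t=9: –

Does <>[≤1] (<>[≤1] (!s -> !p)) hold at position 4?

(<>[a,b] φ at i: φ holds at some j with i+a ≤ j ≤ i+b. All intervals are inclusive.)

True

Check <>[≤1] (!s -> !p) at each j in [4,5]:
  j=4: fails (none in [4,5])
  j=5: holds (witness at 6)
Found at j=5 → formula holds.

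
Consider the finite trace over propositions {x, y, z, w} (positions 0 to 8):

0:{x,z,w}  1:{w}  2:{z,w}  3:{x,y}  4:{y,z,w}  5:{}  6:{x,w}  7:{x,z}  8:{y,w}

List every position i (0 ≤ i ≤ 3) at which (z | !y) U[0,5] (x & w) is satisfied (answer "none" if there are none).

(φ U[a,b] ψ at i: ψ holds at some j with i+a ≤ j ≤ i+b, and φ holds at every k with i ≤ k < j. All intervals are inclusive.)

0

Evaluate at each i in [0,3]:
  i=0: ✓ (rhs at j=0)
  i=1: ✗ (lhs fails at k=3 before rhs at j=6)
  i=2: ✗ (lhs fails at k=3 before rhs at j=6)
  i=3: ✗ (lhs fails at k=3 before rhs at j=6)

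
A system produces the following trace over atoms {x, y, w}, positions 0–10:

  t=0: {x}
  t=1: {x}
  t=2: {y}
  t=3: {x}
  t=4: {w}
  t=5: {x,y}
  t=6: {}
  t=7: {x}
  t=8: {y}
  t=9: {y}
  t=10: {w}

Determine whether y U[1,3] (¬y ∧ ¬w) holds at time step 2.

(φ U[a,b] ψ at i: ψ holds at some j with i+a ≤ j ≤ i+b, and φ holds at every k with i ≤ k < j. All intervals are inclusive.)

True

Need some j in [3,5] with (¬y ∧ ¬w), and y at every k in [2,j-1].
  j=3: (¬y ∧ ¬w) holds; y holds at every k in [2,2] → satisfied.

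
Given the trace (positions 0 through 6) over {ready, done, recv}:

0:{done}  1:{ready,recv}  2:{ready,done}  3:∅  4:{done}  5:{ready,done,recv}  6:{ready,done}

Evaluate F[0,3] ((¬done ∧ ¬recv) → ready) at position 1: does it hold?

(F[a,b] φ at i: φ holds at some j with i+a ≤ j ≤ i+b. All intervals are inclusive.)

Yes

Check ((¬done ∧ ¬recv) → ready) at each j in [1,4]:
  j=1: true
  j=2: true
  j=3: false
  j=4: true
Found at j=1 → formula holds.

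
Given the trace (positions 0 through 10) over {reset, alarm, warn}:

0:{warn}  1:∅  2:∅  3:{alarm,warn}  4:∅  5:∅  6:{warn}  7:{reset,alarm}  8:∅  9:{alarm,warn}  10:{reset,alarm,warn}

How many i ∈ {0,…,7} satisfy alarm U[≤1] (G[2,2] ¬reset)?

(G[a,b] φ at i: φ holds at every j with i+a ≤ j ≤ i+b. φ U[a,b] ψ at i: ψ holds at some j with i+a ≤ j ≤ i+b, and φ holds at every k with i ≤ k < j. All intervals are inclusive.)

Evaluate at each i in [0,7]:
  i=0: ✓ (rhs at j=0)
  i=1: ✓ (rhs at j=1)
  i=2: ✓ (rhs at j=2)
  i=3: ✓ (rhs at j=3)
  i=4: ✓ (rhs at j=4)
  i=5: ✗ (lhs fails at k=5 before rhs at j=6)
  i=6: ✓ (rhs at j=6)
  i=7: ✓ (rhs at j=7)
Positions where it holds: {0, 1, 2, 3, 4, 6, 7} → 7.

7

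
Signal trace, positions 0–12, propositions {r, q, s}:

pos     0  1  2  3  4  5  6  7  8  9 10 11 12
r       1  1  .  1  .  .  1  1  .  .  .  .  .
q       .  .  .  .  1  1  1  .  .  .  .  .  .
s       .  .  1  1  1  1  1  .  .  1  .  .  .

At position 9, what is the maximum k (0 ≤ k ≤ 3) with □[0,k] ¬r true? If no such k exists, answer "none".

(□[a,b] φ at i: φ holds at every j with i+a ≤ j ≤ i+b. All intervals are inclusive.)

3

¬r must hold from j=9 onward; find where it first fails.
  j=9: holds
  j=10: holds
  j=11: holds
  j=12: holds
Holds through j=12; largest k = 3.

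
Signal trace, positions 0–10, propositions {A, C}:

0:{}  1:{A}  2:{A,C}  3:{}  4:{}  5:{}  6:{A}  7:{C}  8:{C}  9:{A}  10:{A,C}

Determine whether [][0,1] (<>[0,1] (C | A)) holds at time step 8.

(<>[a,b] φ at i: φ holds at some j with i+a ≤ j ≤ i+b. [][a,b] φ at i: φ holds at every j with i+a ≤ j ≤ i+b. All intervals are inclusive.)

Check <>[0,1] (C | A) at every j in [8,9]:
  j=8: holds (witness at 8)
  j=9: holds (witness at 9)
All positions satisfy it → formula holds.

Holds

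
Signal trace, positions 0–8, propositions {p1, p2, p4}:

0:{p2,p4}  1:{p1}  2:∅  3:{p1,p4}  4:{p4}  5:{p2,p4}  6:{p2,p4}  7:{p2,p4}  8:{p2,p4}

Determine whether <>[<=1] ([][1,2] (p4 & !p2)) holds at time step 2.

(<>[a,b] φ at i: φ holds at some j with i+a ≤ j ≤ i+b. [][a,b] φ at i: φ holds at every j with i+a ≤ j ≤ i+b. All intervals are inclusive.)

Holds

Check [][1,2] (p4 & !p2) at each j in [2,3]:
  j=2: holds on [3,4]
  j=3: fails at 5
Found at j=2 → formula holds.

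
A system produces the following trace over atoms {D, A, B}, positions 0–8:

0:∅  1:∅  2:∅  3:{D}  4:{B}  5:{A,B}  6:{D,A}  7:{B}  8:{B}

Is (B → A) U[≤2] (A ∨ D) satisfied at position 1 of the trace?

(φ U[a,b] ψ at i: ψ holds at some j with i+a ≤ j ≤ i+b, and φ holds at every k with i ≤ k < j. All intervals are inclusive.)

Need some j in [1,3] with (A ∨ D), and (B → A) at every k in [1,j-1].
  j=1: (A ∨ D) false.
  j=2: (A ∨ D) false.
  j=3: (A ∨ D) holds; (B → A) holds at every k in [1,2] → satisfied.

Yes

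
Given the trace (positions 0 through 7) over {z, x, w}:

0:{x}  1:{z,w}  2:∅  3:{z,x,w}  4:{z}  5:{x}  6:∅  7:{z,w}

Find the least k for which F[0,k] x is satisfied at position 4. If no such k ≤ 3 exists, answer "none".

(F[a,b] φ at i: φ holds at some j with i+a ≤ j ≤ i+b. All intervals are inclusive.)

Scan j = 4,5,… for x:
  j=4: fails
  j=5: holds
First hit at j=5, so smallest k = 5-4 = 1.

1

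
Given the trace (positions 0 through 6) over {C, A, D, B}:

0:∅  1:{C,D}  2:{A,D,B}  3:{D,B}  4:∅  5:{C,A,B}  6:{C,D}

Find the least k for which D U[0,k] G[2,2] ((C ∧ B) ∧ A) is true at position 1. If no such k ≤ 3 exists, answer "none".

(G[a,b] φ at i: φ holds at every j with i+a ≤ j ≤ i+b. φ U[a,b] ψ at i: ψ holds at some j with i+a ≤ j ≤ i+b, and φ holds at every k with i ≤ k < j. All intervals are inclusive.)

Need earliest j ≥ 1 with G[2,2] ((C ∧ B) ∧ A), and D at every k in [1,j-1].
  j=1: rhs fails.
  j=2: rhs fails.
  j=3: rhs holds; lhs holds on [1,2]. k = 2.

2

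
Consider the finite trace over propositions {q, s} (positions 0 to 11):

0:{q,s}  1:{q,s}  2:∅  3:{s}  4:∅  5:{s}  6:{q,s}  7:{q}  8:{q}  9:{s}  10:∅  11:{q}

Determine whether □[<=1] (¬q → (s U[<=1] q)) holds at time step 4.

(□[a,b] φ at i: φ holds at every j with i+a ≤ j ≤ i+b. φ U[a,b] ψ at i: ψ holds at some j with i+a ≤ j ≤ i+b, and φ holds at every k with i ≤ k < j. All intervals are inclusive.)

No

Check (¬q → (s U[<=1] q)) at every j in [4,5]:
  j=4: antecedent true; consequent fails → ✗
  j=5: antecedent true; consequent holds → ✓
Fails at j=4 → formula fails.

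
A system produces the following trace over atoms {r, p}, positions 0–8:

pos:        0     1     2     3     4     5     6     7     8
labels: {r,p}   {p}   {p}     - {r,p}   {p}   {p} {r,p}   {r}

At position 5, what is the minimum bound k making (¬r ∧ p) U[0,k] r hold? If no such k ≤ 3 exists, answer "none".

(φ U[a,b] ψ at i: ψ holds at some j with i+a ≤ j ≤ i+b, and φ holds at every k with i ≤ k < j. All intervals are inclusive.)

Need earliest j ≥ 5 with r, and (¬r ∧ p) at every k in [5,j-1].
  j=5: rhs fails.
  j=6: rhs fails.
  j=7: rhs holds; lhs holds on [5,6]. k = 2.

2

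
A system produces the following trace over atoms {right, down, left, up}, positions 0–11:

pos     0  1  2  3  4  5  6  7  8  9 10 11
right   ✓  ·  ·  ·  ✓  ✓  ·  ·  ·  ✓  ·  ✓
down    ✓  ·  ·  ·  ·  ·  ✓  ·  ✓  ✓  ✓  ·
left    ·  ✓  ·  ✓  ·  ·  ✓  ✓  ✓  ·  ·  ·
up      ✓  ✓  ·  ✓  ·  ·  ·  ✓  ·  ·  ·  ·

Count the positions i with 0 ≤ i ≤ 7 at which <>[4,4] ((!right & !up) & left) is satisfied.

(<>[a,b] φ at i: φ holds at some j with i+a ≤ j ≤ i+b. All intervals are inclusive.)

Evaluate at each i in [0,7]:
  i=0: ✗ (none in [4,4])
  i=1: ✗ (none in [5,5])
  i=2: ✓ (witness j=6)
  i=3: ✗ (none in [7,7])
  i=4: ✓ (witness j=8)
  i=5: ✗ (none in [9,9])
  i=6: ✗ (none in [10,10])
  i=7: ✗ (none in [11,11])
Positions where it holds: {2, 4} → 2.

2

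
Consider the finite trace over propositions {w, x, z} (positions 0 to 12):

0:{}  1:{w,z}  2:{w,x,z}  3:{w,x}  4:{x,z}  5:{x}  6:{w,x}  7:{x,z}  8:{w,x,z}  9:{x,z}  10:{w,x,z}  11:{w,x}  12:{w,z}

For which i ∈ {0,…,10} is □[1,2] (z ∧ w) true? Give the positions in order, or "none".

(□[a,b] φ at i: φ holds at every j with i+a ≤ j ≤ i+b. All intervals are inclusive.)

Evaluate at each i in [0,10]:
  i=0: ✓ (all of [1,2])
  i=1: ✗ (fails at j=3)
  i=2: ✗ (fails at j=3)
  i=3: ✗ (fails at j=4)
  i=4: ✗ (fails at j=5)
  i=5: ✗ (fails at j=6)
  i=6: ✗ (fails at j=7)
  i=7: ✗ (fails at j=9)
  i=8: ✗ (fails at j=9)
  i=9: ✗ (fails at j=11)
  i=10: ✗ (fails at j=11)

0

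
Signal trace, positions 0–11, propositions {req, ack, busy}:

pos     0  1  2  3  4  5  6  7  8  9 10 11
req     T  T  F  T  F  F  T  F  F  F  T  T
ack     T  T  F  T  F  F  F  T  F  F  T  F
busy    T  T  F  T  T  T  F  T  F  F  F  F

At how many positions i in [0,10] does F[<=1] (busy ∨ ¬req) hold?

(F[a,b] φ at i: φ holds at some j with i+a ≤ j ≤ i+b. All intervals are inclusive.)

10

Evaluate at each i in [0,10]:
  i=0: ✓ (witness j=0)
  i=1: ✓ (witness j=1)
  i=2: ✓ (witness j=2)
  i=3: ✓ (witness j=3)
  i=4: ✓ (witness j=4)
  i=5: ✓ (witness j=5)
  i=6: ✓ (witness j=7)
  i=7: ✓ (witness j=7)
  i=8: ✓ (witness j=8)
  i=9: ✓ (witness j=9)
  i=10: ✗ (none in [10,11])
Positions where it holds: {0, 1, 2, 3, 4, 5, 6, 7, 8, 9} → 10.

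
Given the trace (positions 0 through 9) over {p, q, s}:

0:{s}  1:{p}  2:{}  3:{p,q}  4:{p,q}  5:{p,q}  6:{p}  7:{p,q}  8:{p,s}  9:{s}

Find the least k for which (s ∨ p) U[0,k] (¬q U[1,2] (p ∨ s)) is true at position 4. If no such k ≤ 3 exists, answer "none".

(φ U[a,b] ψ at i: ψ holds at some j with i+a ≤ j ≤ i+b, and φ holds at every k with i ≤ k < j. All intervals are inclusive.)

2

Need earliest j ≥ 4 with (¬q U[1,2] (p ∨ s)), and (s ∨ p) at every k in [4,j-1].
  j=4: rhs fails.
  j=5: rhs fails.
  j=6: rhs holds; lhs holds on [4,5]. k = 2.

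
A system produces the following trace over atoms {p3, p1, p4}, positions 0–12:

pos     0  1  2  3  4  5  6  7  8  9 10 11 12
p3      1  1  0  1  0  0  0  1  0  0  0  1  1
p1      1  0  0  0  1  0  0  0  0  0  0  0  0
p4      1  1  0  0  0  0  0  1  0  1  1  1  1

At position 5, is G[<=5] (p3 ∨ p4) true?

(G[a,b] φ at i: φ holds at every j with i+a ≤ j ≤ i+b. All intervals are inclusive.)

Does not hold

Check (p3 ∨ p4) at every j in [5,10]:
  j=5: false
  j=6: false
  j=7: true
  j=8: false
  j=9: true
  j=10: true
Fails at j=5 → formula fails.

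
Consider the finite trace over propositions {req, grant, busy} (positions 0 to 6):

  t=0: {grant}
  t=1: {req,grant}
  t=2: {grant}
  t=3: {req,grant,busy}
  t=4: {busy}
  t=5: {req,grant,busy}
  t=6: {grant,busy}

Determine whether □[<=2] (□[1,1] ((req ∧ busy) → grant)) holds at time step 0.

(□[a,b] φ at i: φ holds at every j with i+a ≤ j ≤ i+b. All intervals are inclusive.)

Yes

Check □[1,1] ((req ∧ busy) → grant) at every j in [0,2]:
  j=0: holds on [1,1]
  j=1: holds on [2,2]
  j=2: holds on [3,3]
All positions satisfy it → formula holds.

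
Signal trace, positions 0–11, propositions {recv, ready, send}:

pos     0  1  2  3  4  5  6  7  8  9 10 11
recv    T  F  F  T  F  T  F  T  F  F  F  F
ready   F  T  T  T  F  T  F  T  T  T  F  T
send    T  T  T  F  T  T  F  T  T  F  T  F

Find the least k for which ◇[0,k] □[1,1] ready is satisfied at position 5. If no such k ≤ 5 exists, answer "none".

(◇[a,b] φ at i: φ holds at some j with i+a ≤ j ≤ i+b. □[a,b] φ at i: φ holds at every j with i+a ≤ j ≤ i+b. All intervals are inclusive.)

Scan j = 5,6,… for □[1,1] ready:
  j=5: fails
  j=6: holds
First hit at j=6, so smallest k = 6-5 = 1.

1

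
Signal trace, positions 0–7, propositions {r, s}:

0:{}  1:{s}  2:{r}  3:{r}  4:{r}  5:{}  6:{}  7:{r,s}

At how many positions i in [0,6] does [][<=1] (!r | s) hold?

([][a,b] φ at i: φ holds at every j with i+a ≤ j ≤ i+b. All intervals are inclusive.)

3

Evaluate at each i in [0,6]:
  i=0: ✓ (all of [0,1])
  i=1: ✗ (fails at j=2)
  i=2: ✗ (fails at j=2)
  i=3: ✗ (fails at j=3)
  i=4: ✗ (fails at j=4)
  i=5: ✓ (all of [5,6])
  i=6: ✓ (all of [6,7])
Positions where it holds: {0, 5, 6} → 3.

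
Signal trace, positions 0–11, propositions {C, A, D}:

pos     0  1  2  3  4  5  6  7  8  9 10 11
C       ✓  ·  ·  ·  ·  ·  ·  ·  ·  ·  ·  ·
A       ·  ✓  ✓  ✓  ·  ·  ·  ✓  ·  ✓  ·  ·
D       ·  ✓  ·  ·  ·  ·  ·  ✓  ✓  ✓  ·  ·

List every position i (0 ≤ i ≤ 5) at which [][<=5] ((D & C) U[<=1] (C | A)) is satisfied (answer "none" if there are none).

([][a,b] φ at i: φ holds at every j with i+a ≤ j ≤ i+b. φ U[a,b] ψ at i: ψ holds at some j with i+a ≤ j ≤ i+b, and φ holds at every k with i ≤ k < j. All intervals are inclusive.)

none

Evaluate at each i in [0,5]:
  i=0: ✗ (fails at j=4)
  i=1: ✗ (fails at j=4)
  i=2: ✗ (fails at j=4)
  i=3: ✗ (fails at j=4)
  i=4: ✗ (fails at j=4)
  i=5: ✗ (fails at j=5)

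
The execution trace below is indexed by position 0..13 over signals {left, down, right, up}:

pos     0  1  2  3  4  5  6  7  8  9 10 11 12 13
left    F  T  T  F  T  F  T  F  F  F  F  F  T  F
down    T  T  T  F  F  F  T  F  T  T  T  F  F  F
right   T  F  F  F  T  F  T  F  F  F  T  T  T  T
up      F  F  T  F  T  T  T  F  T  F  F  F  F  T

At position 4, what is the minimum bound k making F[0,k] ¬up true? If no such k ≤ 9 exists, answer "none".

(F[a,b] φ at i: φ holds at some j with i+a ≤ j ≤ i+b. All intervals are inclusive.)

3

Scan j = 4,5,… for ¬up:
  j=4: fails
  j=5: fails
  j=6: fails
  j=7: holds
First hit at j=7, so smallest k = 7-4 = 3.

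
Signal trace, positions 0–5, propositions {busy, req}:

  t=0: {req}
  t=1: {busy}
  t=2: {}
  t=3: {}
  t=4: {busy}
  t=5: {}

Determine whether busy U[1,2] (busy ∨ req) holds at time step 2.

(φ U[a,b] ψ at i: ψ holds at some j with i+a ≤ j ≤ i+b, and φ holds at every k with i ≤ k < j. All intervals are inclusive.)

Need some j in [3,4] with (busy ∨ req), and busy at every k in [2,j-1].
  j=3: (busy ∨ req) false.
  j=4: (busy ∨ req) holds, but busy fails at k=2 → not this j.
No j in the window works → until fails.

False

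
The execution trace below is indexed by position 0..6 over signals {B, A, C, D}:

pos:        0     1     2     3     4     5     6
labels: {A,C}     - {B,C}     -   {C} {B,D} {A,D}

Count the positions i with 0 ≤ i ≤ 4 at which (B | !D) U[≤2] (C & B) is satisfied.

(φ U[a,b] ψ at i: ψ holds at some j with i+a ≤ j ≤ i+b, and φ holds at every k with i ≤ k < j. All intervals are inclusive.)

3

Evaluate at each i in [0,4]:
  i=0: ✓ (rhs at j=2; lhs holds on [0,1])
  i=1: ✓ (rhs at j=2; lhs holds on [1,1])
  i=2: ✓ (rhs at j=2)
  i=3: ✗ (no rhs in [3,5])
  i=4: ✗ (no rhs in [4,6])
Positions where it holds: {0, 1, 2} → 3.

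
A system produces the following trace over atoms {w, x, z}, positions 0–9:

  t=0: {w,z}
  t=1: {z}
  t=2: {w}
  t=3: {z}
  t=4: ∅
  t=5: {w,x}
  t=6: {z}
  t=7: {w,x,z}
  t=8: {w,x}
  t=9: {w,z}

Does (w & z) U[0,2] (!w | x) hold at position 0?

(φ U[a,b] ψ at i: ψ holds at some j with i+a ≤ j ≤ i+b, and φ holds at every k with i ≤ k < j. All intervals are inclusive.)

Holds

Need some j in [0,2] with (!w | x), and (w & z) at every k in [0,j-1].
  j=0: (!w | x) false.
  j=1: (!w | x) holds; (w & z) holds at every k in [0,0] → satisfied.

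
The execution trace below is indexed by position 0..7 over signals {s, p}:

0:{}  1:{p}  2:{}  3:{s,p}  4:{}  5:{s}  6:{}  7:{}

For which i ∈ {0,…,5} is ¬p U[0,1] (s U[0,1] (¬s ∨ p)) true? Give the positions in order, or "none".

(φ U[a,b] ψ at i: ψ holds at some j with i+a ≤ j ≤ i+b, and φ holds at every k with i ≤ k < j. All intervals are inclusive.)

Evaluate at each i in [0,5]:
  i=0: ✓ (rhs at j=0)
  i=1: ✓ (rhs at j=1)
  i=2: ✓ (rhs at j=2)
  i=3: ✓ (rhs at j=3)
  i=4: ✓ (rhs at j=4)
  i=5: ✓ (rhs at j=5)

0, 1, 2, 3, 4, 5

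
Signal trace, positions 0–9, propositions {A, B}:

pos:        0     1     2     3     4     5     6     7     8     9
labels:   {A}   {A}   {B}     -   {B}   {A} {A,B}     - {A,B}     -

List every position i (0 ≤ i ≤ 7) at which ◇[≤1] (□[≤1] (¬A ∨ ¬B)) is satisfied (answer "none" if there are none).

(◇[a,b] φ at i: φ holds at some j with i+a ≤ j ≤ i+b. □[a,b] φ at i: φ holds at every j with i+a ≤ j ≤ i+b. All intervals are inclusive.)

Evaluate at each i in [0,7]:
  i=0: ✓ (witness j=0)
  i=1: ✓ (witness j=1)
  i=2: ✓ (witness j=2)
  i=3: ✓ (witness j=3)
  i=4: ✓ (witness j=4)
  i=5: ✗ (none in [5,6])
  i=6: ✗ (none in [6,7])
  i=7: ✗ (none in [7,8])

0, 1, 2, 3, 4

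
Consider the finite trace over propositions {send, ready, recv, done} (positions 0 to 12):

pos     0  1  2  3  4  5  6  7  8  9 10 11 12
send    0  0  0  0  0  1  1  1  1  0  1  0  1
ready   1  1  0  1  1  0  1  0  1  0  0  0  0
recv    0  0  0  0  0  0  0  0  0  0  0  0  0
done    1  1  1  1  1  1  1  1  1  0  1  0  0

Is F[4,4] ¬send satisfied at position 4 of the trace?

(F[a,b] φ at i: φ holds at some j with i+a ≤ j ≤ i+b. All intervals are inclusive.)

Does not hold

Check ¬send at each j in [8,8]:
  j=8: false
No position in the window satisfies it → formula fails.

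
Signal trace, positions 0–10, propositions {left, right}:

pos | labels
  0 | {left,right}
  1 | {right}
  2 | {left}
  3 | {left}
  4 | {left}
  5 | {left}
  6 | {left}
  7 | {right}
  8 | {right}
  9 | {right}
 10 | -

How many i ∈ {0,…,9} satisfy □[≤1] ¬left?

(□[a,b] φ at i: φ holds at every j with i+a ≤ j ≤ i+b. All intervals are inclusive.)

3

Evaluate at each i in [0,9]:
  i=0: ✗ (fails at j=0)
  i=1: ✗ (fails at j=2)
  i=2: ✗ (fails at j=2)
  i=3: ✗ (fails at j=3)
  i=4: ✗ (fails at j=4)
  i=5: ✗ (fails at j=5)
  i=6: ✗ (fails at j=6)
  i=7: ✓ (all of [7,8])
  i=8: ✓ (all of [8,9])
  i=9: ✓ (all of [9,10])
Positions where it holds: {7, 8, 9} → 3.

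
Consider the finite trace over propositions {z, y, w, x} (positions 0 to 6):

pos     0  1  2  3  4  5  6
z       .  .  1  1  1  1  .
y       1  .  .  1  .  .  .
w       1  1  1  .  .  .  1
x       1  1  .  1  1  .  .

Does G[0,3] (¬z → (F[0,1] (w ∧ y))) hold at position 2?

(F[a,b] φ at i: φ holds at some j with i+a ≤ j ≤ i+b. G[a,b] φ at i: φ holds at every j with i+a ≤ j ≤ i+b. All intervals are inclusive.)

Holds

Check (¬z → (F[0,1] (w ∧ y))) at every j in [2,5]:
  j=2: antecedent false → ✓
  j=3: antecedent false → ✓
  j=4: antecedent false → ✓
  j=5: antecedent false → ✓
All positions satisfy it → formula holds.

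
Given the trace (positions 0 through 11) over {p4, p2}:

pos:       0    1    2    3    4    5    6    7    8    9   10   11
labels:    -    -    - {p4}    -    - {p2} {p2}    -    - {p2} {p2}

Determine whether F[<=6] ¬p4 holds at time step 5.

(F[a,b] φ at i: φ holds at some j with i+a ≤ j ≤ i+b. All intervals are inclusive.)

Yes

Check ¬p4 at each j in [5,11]:
  j=5: true
  j=6: true
  j=7: true
  j=8: true
  j=9: true
  j=10: true
  j=11: true
Found at j=5 → formula holds.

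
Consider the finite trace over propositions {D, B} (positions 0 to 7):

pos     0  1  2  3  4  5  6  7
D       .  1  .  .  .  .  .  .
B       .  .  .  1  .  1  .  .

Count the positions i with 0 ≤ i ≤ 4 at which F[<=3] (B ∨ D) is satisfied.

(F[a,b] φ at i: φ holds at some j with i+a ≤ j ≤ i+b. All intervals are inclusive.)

5

Evaluate at each i in [0,4]:
  i=0: ✓ (witness j=1)
  i=1: ✓ (witness j=1)
  i=2: ✓ (witness j=3)
  i=3: ✓ (witness j=3)
  i=4: ✓ (witness j=5)
Positions where it holds: {0, 1, 2, 3, 4} → 5.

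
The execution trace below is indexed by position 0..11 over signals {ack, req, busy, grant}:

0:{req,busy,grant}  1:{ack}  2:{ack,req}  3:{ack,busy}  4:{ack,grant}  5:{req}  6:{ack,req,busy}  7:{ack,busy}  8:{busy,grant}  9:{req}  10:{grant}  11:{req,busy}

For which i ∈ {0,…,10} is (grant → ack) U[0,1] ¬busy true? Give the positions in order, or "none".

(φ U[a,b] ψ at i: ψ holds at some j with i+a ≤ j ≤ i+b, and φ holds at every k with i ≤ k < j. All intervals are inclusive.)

Evaluate at each i in [0,10]:
  i=0: ✗ (lhs fails at k=0 before rhs at j=1)
  i=1: ✓ (rhs at j=1)
  i=2: ✓ (rhs at j=2)
  i=3: ✓ (rhs at j=4; lhs holds on [3,3])
  i=4: ✓ (rhs at j=4)
  i=5: ✓ (rhs at j=5)
  i=6: ✗ (no rhs in [6,7])
  i=7: ✗ (no rhs in [7,8])
  i=8: ✗ (lhs fails at k=8 before rhs at j=9)
  i=9: ✓ (rhs at j=9)
  i=10: ✓ (rhs at j=10)

1, 2, 3, 4, 5, 9, 10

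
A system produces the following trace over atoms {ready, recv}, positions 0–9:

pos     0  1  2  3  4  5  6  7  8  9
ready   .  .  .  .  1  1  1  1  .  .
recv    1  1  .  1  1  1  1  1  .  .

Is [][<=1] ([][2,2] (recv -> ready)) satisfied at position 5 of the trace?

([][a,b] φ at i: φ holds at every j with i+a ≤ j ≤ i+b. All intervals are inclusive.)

Check [][2,2] (recv -> ready) at every j in [5,6]:
  j=5: holds on [7,7]
  j=6: holds on [8,8]
All positions satisfy it → formula holds.

Yes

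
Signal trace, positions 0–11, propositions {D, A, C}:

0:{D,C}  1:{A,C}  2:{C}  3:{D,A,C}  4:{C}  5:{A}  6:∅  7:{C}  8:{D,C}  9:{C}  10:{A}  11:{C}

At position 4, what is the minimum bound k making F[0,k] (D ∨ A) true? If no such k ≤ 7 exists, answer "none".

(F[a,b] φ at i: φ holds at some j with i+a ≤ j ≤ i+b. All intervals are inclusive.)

1

Scan j = 4,5,… for (D ∨ A):
  j=4: fails
  j=5: holds
First hit at j=5, so smallest k = 5-4 = 1.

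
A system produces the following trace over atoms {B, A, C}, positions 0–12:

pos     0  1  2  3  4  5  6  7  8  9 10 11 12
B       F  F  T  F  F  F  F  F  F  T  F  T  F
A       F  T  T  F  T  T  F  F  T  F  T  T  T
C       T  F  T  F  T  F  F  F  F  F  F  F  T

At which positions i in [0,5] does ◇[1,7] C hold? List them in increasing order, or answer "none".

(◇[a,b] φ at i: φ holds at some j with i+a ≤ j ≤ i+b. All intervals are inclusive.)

0, 1, 2, 3, 5

Evaluate at each i in [0,5]:
  i=0: ✓ (witness j=2)
  i=1: ✓ (witness j=2)
  i=2: ✓ (witness j=4)
  i=3: ✓ (witness j=4)
  i=4: ✗ (none in [5,11])
  i=5: ✓ (witness j=12)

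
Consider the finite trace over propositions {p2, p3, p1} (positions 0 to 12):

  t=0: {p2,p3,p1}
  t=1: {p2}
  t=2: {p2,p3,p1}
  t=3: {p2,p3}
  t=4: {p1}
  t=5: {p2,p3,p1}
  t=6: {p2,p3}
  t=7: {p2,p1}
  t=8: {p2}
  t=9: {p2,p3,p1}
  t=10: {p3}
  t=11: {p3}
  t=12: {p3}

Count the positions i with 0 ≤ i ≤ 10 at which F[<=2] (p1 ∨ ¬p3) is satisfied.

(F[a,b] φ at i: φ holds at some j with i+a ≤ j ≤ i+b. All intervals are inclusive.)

10

Evaluate at each i in [0,10]:
  i=0: ✓ (witness j=0)
  i=1: ✓ (witness j=1)
  i=2: ✓ (witness j=2)
  i=3: ✓ (witness j=4)
  i=4: ✓ (witness j=4)
  i=5: ✓ (witness j=5)
  i=6: ✓ (witness j=7)
  i=7: ✓ (witness j=7)
  i=8: ✓ (witness j=8)
  i=9: ✓ (witness j=9)
  i=10: ✗ (none in [10,12])
Positions where it holds: {0, 1, 2, 3, 4, 5, 6, 7, 8, 9} → 10.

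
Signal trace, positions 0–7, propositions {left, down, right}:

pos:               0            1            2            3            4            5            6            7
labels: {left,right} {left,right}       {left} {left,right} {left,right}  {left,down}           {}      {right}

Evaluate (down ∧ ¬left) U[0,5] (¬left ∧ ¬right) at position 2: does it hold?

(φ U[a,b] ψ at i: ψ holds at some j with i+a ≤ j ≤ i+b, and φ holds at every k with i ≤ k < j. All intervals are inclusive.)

False

Need some j in [2,7] with (¬left ∧ ¬right), and (down ∧ ¬left) at every k in [2,j-1].
  j=2: (¬left ∧ ¬right) false.
  j=3: (¬left ∧ ¬right) false.
  j=4: (¬left ∧ ¬right) false.
  j=5: (¬left ∧ ¬right) false.
  j=6: (¬left ∧ ¬right) holds, but (down ∧ ¬left) fails at k=2 → not this j.
  j=7: (¬left ∧ ¬right) false.
No j in the window works → until fails.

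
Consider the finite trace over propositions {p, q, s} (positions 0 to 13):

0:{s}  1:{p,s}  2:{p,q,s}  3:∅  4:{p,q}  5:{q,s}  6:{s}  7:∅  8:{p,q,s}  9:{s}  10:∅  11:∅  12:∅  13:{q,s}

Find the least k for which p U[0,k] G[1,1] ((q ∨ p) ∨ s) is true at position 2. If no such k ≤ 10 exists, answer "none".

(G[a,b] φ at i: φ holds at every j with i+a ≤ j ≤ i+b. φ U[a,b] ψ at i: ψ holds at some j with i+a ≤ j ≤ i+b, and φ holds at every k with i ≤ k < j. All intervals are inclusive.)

Need earliest j ≥ 2 with G[1,1] ((q ∨ p) ∨ s), and p at every k in [2,j-1].
  j=2: rhs fails.
  j=3: rhs holds; lhs holds on [2,2]. k = 1.

1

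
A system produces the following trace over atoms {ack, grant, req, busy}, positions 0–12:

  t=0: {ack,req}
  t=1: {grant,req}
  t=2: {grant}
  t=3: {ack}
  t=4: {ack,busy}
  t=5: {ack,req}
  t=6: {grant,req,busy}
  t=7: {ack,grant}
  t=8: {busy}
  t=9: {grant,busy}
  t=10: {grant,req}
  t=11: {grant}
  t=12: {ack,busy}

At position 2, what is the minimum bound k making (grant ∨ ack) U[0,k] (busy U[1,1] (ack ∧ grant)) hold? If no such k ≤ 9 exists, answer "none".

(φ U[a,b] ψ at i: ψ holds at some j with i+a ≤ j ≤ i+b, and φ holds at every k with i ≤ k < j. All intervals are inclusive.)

4

Need earliest j ≥ 2 with (busy U[1,1] (ack ∧ grant)), and (grant ∨ ack) at every k in [2,j-1].
  j=2: rhs fails.
  j=3: rhs fails.
  j=4: rhs fails.
  j=5: rhs fails.
  j=6: rhs holds; lhs holds on [2,5]. k = 4.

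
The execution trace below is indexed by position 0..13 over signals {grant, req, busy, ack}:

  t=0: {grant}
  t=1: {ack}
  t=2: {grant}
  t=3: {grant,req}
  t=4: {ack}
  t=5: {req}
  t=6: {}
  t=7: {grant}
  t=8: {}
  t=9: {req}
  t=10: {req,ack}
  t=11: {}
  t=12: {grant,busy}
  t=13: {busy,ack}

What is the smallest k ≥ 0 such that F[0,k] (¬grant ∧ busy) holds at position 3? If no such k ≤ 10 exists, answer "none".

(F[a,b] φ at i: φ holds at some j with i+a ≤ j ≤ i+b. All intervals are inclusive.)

10

Scan j = 3,4,… for (¬grant ∧ busy):
  j=3: fails
  j=4: fails
  j=5: fails
  j=6: fails
  j=7: fails
  j=8: fails
  j=9: fails
  j=10: fails
  j=11: fails
  j=12: fails
  j=13: holds
First hit at j=13, so smallest k = 13-3 = 10.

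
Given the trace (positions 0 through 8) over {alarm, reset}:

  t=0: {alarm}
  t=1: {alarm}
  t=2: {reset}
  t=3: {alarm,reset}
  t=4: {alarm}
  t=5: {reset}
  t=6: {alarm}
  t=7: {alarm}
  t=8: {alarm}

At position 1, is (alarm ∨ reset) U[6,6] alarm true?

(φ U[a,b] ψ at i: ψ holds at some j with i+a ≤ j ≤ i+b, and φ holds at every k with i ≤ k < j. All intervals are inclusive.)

Holds

Need some j in [7,7] with alarm, and (alarm ∨ reset) at every k in [1,j-1].
  j=7: alarm holds; (alarm ∨ reset) holds at every k in [1,6] → satisfied.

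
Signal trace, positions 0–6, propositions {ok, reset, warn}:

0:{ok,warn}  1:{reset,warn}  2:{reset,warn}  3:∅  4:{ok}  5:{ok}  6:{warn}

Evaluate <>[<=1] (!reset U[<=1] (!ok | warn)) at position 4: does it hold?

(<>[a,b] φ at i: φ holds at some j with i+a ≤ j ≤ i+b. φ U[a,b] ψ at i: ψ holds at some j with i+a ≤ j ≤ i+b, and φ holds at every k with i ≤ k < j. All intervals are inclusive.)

Yes

Check (!reset U[<=1] (!ok | warn)) at each j in [4,5]:
  j=4: fails
  j=5: holds
Found at j=5 → formula holds.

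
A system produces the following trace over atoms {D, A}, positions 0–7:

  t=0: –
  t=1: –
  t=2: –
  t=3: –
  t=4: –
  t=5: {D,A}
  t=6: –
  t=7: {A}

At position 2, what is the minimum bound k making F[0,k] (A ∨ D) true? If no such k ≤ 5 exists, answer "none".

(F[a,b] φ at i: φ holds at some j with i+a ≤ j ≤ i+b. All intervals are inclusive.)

3

Scan j = 2,3,… for (A ∨ D):
  j=2: fails
  j=3: fails
  j=4: fails
  j=5: holds
First hit at j=5, so smallest k = 5-2 = 3.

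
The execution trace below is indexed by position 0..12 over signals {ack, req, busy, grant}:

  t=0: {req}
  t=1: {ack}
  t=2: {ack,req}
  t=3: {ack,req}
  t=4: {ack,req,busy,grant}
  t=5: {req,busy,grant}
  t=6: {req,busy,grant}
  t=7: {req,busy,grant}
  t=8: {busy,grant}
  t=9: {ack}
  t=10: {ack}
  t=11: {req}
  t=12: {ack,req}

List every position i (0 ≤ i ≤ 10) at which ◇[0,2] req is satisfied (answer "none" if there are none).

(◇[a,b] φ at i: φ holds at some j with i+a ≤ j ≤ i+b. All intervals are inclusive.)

Evaluate at each i in [0,10]:
  i=0: ✓ (witness j=0)
  i=1: ✓ (witness j=2)
  i=2: ✓ (witness j=2)
  i=3: ✓ (witness j=3)
  i=4: ✓ (witness j=4)
  i=5: ✓ (witness j=5)
  i=6: ✓ (witness j=6)
  i=7: ✓ (witness j=7)
  i=8: ✗ (none in [8,10])
  i=9: ✓ (witness j=11)
  i=10: ✓ (witness j=11)

0, 1, 2, 3, 4, 5, 6, 7, 9, 10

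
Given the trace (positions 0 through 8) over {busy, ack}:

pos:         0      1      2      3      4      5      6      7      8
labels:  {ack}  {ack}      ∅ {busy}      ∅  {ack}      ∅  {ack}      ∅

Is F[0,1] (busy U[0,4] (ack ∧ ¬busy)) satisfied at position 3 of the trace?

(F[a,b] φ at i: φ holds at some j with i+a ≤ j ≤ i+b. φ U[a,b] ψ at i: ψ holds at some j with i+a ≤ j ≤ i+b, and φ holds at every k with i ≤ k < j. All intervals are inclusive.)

Check (busy U[0,4] (ack ∧ ¬busy)) at each j in [3,4]:
  j=3: fails
  j=4: fails
No position in the window satisfies it → formula fails.

False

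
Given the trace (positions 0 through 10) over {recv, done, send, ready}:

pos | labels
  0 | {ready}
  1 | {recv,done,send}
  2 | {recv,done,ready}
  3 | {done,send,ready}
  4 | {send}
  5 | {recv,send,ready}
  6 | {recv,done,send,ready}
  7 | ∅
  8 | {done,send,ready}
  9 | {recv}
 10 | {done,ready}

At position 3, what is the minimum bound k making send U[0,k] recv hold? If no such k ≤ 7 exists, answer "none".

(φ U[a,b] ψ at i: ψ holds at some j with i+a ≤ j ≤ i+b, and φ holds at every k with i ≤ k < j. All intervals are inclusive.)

2

Need earliest j ≥ 3 with recv, and send at every k in [3,j-1].
  j=3: rhs fails.
  j=4: rhs fails.
  j=5: rhs holds; lhs holds on [3,4]. k = 2.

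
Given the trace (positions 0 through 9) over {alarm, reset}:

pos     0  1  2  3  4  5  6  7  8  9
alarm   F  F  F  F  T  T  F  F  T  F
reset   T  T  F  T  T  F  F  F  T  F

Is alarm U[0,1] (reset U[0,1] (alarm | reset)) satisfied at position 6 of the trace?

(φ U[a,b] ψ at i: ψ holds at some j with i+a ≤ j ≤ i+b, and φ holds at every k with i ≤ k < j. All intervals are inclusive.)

No

Need some j in [6,7] with (reset U[0,1] (alarm | reset)), and alarm at every k in [6,j-1].
  j=6: (reset U[0,1] (alarm | reset)) — fails.
  j=7: (reset U[0,1] (alarm | reset)) — fails.
No j in the window works → until fails.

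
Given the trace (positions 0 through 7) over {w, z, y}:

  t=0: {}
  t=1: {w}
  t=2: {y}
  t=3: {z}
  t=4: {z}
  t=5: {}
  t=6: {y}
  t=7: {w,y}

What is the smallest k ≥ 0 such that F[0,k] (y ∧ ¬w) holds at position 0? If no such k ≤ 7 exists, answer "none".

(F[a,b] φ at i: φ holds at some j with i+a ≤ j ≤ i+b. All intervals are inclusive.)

2

Scan j = 0,1,… for (y ∧ ¬w):
  j=0: fails
  j=1: fails
  j=2: holds
First hit at j=2, so smallest k = 2-0 = 2.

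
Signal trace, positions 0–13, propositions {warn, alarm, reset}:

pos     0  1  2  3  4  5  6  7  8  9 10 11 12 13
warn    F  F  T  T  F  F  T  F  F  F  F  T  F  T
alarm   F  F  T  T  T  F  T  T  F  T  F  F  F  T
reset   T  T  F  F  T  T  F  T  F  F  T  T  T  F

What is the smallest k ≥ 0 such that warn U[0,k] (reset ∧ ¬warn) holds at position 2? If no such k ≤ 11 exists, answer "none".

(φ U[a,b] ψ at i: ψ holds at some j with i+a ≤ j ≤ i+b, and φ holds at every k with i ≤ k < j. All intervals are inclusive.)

Need earliest j ≥ 2 with (reset ∧ ¬warn), and warn at every k in [2,j-1].
  j=2: rhs fails.
  j=3: rhs fails.
  j=4: rhs holds; lhs holds on [2,3]. k = 2.

2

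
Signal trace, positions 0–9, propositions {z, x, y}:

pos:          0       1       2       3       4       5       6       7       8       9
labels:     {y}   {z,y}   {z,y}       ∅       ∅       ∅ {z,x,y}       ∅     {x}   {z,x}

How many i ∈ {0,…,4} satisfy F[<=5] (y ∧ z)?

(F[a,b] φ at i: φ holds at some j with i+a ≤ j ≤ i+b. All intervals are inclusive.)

5

Evaluate at each i in [0,4]:
  i=0: ✓ (witness j=1)
  i=1: ✓ (witness j=1)
  i=2: ✓ (witness j=2)
  i=3: ✓ (witness j=6)
  i=4: ✓ (witness j=6)
Positions where it holds: {0, 1, 2, 3, 4} → 5.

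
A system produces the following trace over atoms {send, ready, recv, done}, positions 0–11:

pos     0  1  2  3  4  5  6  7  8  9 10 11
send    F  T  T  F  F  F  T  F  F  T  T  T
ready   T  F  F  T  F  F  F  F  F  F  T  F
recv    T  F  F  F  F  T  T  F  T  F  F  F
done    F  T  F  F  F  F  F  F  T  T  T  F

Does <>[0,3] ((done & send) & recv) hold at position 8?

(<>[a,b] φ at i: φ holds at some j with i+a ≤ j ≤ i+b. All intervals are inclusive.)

Check ((done & send) & recv) at each j in [8,11]:
  j=8: false
  j=9: false
  j=10: false
  j=11: false
No position in the window satisfies it → formula fails.

No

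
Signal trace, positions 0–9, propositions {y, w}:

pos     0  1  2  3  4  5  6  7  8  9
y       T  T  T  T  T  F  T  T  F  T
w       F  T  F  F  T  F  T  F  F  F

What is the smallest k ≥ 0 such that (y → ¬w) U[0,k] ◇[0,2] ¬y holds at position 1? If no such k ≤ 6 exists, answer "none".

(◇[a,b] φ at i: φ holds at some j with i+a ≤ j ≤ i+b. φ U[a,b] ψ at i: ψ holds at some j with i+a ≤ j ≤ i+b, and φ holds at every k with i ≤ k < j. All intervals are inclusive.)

none

Need earliest j ≥ 1 with ◇[0,2] ¬y, and (y → ¬w) at every k in [1,j-1].
  j=1: rhs fails.
  j=2: rhs fails.
  j=3: rhs holds but lhs fails at k=1.
  j=4: rhs holds but lhs fails at k=1.
  j=5: rhs holds but lhs fails at k=1.
  j=6: rhs holds but lhs fails at k=1.
  j=7: rhs holds but lhs fails at k=1.
No witness within the range → none.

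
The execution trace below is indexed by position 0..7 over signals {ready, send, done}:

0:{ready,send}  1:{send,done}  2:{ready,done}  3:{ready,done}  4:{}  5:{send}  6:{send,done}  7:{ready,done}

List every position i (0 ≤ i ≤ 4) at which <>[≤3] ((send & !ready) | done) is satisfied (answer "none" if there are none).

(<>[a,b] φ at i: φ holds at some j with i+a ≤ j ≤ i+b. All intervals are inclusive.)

0, 1, 2, 3, 4

Evaluate at each i in [0,4]:
  i=0: ✓ (witness j=1)
  i=1: ✓ (witness j=1)
  i=2: ✓ (witness j=2)
  i=3: ✓ (witness j=3)
  i=4: ✓ (witness j=5)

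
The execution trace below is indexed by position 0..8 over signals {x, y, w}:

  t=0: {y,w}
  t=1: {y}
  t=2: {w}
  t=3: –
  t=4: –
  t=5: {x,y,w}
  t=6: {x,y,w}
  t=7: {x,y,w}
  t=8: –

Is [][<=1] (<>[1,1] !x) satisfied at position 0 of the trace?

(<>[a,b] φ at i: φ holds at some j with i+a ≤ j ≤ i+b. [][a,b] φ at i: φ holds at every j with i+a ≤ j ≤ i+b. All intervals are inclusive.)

True

Check <>[1,1] !x at every j in [0,1]:
  j=0: holds (witness at 1)
  j=1: holds (witness at 2)
All positions satisfy it → formula holds.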